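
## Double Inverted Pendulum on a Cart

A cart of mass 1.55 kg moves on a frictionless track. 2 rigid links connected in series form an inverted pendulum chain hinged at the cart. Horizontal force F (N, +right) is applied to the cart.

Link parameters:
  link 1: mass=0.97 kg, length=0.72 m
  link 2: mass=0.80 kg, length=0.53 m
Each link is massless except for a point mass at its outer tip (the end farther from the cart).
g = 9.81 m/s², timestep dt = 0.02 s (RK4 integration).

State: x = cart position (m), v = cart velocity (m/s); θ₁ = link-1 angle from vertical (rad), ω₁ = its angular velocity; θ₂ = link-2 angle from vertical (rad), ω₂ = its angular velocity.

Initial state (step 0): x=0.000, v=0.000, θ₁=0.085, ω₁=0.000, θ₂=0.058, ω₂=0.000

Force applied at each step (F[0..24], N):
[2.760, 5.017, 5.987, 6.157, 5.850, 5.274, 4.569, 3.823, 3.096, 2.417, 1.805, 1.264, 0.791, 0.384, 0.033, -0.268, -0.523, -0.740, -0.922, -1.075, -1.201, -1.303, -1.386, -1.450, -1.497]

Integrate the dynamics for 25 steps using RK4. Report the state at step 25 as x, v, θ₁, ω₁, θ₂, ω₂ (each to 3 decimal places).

Answer: x=0.160, v=0.293, θ₁=-0.018, ω₁=-0.116, θ₂=-0.006, ω₂=-0.113

Derivation:
apply F[0]=+2.760 → step 1: x=0.000, v=0.017, θ₁=0.085, ω₁=0.006, θ₂=0.058, ω₂=-0.018
apply F[1]=+5.017 → step 2: x=0.001, v=0.062, θ₁=0.085, ω₁=-0.027, θ₂=0.057, ω₂=-0.037
apply F[2]=+5.987 → step 3: x=0.003, v=0.120, θ₁=0.084, ω₁=-0.078, θ₂=0.056, ω₂=-0.056
apply F[3]=+6.157 → step 4: x=0.006, v=0.180, θ₁=0.082, ω₁=-0.133, θ₂=0.055, ω₂=-0.075
apply F[4]=+5.850 → step 5: x=0.010, v=0.238, θ₁=0.079, ω₁=-0.184, θ₂=0.053, ω₂=-0.093
apply F[5]=+5.274 → step 6: x=0.015, v=0.288, θ₁=0.074, ω₁=-0.228, θ₂=0.051, ω₂=-0.109
apply F[6]=+4.569 → step 7: x=0.021, v=0.331, θ₁=0.069, ω₁=-0.263, θ₂=0.049, ω₂=-0.124
apply F[7]=+3.823 → step 8: x=0.028, v=0.365, θ₁=0.064, ω₁=-0.288, θ₂=0.046, ω₂=-0.137
apply F[8]=+3.096 → step 9: x=0.036, v=0.392, θ₁=0.058, ω₁=-0.304, θ₂=0.044, ω₂=-0.148
apply F[9]=+2.417 → step 10: x=0.044, v=0.411, θ₁=0.052, ω₁=-0.313, θ₂=0.040, ω₂=-0.157
apply F[10]=+1.805 → step 11: x=0.052, v=0.423, θ₁=0.046, ω₁=-0.314, θ₂=0.037, ω₂=-0.163
apply F[11]=+1.264 → step 12: x=0.061, v=0.430, θ₁=0.039, ω₁=-0.311, θ₂=0.034, ω₂=-0.168
apply F[12]=+0.791 → step 13: x=0.069, v=0.432, θ₁=0.033, ω₁=-0.303, θ₂=0.031, ω₂=-0.171
apply F[13]=+0.384 → step 14: x=0.078, v=0.430, θ₁=0.027, ω₁=-0.292, θ₂=0.027, ω₂=-0.172
apply F[14]=+0.033 → step 15: x=0.087, v=0.425, θ₁=0.022, ω₁=-0.278, θ₂=0.024, ω₂=-0.171
apply F[15]=-0.268 → step 16: x=0.095, v=0.418, θ₁=0.016, ω₁=-0.263, θ₂=0.020, ω₂=-0.169
apply F[16]=-0.523 → step 17: x=0.103, v=0.408, θ₁=0.011, ω₁=-0.247, θ₂=0.017, ω₂=-0.166
apply F[17]=-0.740 → step 18: x=0.111, v=0.396, θ₁=0.006, ω₁=-0.230, θ₂=0.014, ω₂=-0.161
apply F[18]=-0.922 → step 19: x=0.119, v=0.383, θ₁=0.002, ω₁=-0.213, θ₂=0.010, ω₂=-0.156
apply F[19]=-1.075 → step 20: x=0.127, v=0.370, θ₁=-0.002, ω₁=-0.196, θ₂=0.007, ω₂=-0.150
apply F[20]=-1.201 → step 21: x=0.134, v=0.355, θ₁=-0.006, ω₁=-0.179, θ₂=0.004, ω₂=-0.143
apply F[21]=-1.303 → step 22: x=0.141, v=0.340, θ₁=-0.009, ω₁=-0.162, θ₂=0.002, ω₂=-0.136
apply F[22]=-1.386 → step 23: x=0.147, v=0.324, θ₁=-0.012, ω₁=-0.146, θ₂=-0.001, ω₂=-0.128
apply F[23]=-1.450 → step 24: x=0.154, v=0.309, θ₁=-0.015, ω₁=-0.131, θ₂=-0.003, ω₂=-0.121
apply F[24]=-1.497 → step 25: x=0.160, v=0.293, θ₁=-0.018, ω₁=-0.116, θ₂=-0.006, ω₂=-0.113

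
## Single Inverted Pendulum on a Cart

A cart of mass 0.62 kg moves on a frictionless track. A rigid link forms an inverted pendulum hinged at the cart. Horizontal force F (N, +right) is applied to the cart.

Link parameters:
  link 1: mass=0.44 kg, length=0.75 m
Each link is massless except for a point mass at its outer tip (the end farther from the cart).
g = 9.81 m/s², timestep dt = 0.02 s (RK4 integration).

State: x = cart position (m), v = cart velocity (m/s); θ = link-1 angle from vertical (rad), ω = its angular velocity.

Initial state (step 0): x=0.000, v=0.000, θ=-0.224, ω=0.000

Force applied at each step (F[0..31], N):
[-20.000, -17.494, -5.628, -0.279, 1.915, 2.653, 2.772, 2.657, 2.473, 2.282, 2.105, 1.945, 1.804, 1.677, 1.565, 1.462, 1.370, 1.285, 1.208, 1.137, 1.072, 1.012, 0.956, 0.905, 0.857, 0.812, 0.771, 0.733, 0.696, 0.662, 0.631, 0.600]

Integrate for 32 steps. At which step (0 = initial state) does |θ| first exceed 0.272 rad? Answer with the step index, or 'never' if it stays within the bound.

Answer: never

Derivation:
apply F[0]=-20.000 → step 1: x=-0.006, v=-0.595, θ=-0.217, ω=0.717
apply F[1]=-17.494 → step 2: x=-0.023, v=-1.118, θ=-0.196, ω=1.345
apply F[2]=-5.628 → step 3: x=-0.047, v=-1.275, θ=-0.168, ω=1.503
apply F[3]=-0.279 → step 4: x=-0.072, v=-1.267, θ=-0.138, ω=1.453
apply F[4]=+1.915 → step 5: x=-0.097, v=-1.191, θ=-0.111, ω=1.320
apply F[5]=+2.653 → step 6: x=-0.120, v=-1.094, θ=-0.086, ω=1.166
apply F[6]=+2.772 → step 7: x=-0.141, v=-0.996, θ=-0.064, ω=1.016
apply F[7]=+2.657 → step 8: x=-0.160, v=-0.904, θ=-0.045, ω=0.879
apply F[8]=+2.473 → step 9: x=-0.177, v=-0.819, θ=-0.029, ω=0.756
apply F[9]=+2.282 → step 10: x=-0.193, v=-0.743, θ=-0.015, ω=0.649
apply F[10]=+2.105 → step 11: x=-0.207, v=-0.674, θ=-0.003, ω=0.555
apply F[11]=+1.945 → step 12: x=-0.220, v=-0.611, θ=0.008, ω=0.472
apply F[12]=+1.804 → step 13: x=-0.231, v=-0.555, θ=0.016, ω=0.400
apply F[13]=+1.677 → step 14: x=-0.242, v=-0.503, θ=0.024, ω=0.337
apply F[14]=+1.565 → step 15: x=-0.251, v=-0.457, θ=0.030, ω=0.282
apply F[15]=+1.462 → step 16: x=-0.260, v=-0.414, θ=0.035, ω=0.234
apply F[16]=+1.370 → step 17: x=-0.268, v=-0.375, θ=0.039, ω=0.191
apply F[17]=+1.285 → step 18: x=-0.275, v=-0.339, θ=0.043, ω=0.155
apply F[18]=+1.208 → step 19: x=-0.282, v=-0.307, θ=0.046, ω=0.122
apply F[19]=+1.137 → step 20: x=-0.287, v=-0.276, θ=0.048, ω=0.095
apply F[20]=+1.072 → step 21: x=-0.293, v=-0.249, θ=0.049, ω=0.070
apply F[21]=+1.012 → step 22: x=-0.297, v=-0.223, θ=0.051, ω=0.049
apply F[22]=+0.956 → step 23: x=-0.302, v=-0.199, θ=0.051, ω=0.031
apply F[23]=+0.905 → step 24: x=-0.305, v=-0.177, θ=0.052, ω=0.015
apply F[24]=+0.857 → step 25: x=-0.309, v=-0.157, θ=0.052, ω=0.002
apply F[25]=+0.812 → step 26: x=-0.312, v=-0.138, θ=0.052, ω=-0.010
apply F[26]=+0.771 → step 27: x=-0.314, v=-0.120, θ=0.052, ω=-0.020
apply F[27]=+0.733 → step 28: x=-0.316, v=-0.104, θ=0.051, ω=-0.028
apply F[28]=+0.696 → step 29: x=-0.318, v=-0.089, θ=0.051, ω=-0.035
apply F[29]=+0.662 → step 30: x=-0.320, v=-0.074, θ=0.050, ω=-0.041
apply F[30]=+0.631 → step 31: x=-0.321, v=-0.061, θ=0.049, ω=-0.046
apply F[31]=+0.600 → step 32: x=-0.322, v=-0.048, θ=0.048, ω=-0.051
max |θ| = 0.224 ≤ 0.272 over all 33 states.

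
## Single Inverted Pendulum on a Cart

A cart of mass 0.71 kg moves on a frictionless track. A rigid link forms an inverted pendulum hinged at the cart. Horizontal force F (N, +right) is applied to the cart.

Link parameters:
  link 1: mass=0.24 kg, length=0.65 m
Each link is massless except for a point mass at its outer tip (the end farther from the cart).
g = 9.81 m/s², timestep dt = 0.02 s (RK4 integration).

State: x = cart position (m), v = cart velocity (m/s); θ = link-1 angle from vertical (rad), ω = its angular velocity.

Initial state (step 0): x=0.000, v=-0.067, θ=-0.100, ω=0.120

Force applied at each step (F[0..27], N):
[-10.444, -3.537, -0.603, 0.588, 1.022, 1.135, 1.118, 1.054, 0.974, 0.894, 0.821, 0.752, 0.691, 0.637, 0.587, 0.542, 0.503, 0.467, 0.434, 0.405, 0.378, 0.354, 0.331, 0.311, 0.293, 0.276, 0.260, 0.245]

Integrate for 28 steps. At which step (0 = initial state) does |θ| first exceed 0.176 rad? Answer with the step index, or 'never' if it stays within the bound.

apply F[0]=-10.444 → step 1: x=-0.004, v=-0.354, θ=-0.094, ω=0.530
apply F[1]=-3.537 → step 2: x=-0.012, v=-0.448, θ=-0.082, ω=0.647
apply F[2]=-0.603 → step 3: x=-0.021, v=-0.460, θ=-0.069, ω=0.643
apply F[3]=+0.588 → step 4: x=-0.030, v=-0.439, θ=-0.057, ω=0.593
apply F[4]=+1.022 → step 5: x=-0.039, v=-0.407, θ=-0.045, ω=0.528
apply F[5]=+1.135 → step 6: x=-0.047, v=-0.373, θ=-0.035, ω=0.463
apply F[6]=+1.118 → step 7: x=-0.054, v=-0.339, θ=-0.027, ω=0.402
apply F[7]=+1.054 → step 8: x=-0.060, v=-0.308, θ=-0.019, ω=0.347
apply F[8]=+0.974 → step 9: x=-0.066, v=-0.279, θ=-0.013, ω=0.298
apply F[9]=+0.894 → step 10: x=-0.071, v=-0.254, θ=-0.007, ω=0.255
apply F[10]=+0.821 → step 11: x=-0.076, v=-0.230, θ=-0.003, ω=0.218
apply F[11]=+0.752 → step 12: x=-0.081, v=-0.209, θ=0.001, ω=0.185
apply F[12]=+0.691 → step 13: x=-0.085, v=-0.190, θ=0.005, ω=0.156
apply F[13]=+0.637 → step 14: x=-0.088, v=-0.172, θ=0.008, ω=0.131
apply F[14]=+0.587 → step 15: x=-0.091, v=-0.156, θ=0.010, ω=0.110
apply F[15]=+0.542 → step 16: x=-0.094, v=-0.142, θ=0.012, ω=0.091
apply F[16]=+0.503 → step 17: x=-0.097, v=-0.128, θ=0.014, ω=0.074
apply F[17]=+0.467 → step 18: x=-0.100, v=-0.116, θ=0.015, ω=0.060
apply F[18]=+0.434 → step 19: x=-0.102, v=-0.105, θ=0.016, ω=0.047
apply F[19]=+0.405 → step 20: x=-0.104, v=-0.095, θ=0.017, ω=0.036
apply F[20]=+0.378 → step 21: x=-0.106, v=-0.085, θ=0.018, ω=0.027
apply F[21]=+0.354 → step 22: x=-0.107, v=-0.076, θ=0.018, ω=0.019
apply F[22]=+0.331 → step 23: x=-0.109, v=-0.068, θ=0.018, ω=0.012
apply F[23]=+0.311 → step 24: x=-0.110, v=-0.061, θ=0.019, ω=0.006
apply F[24]=+0.293 → step 25: x=-0.111, v=-0.054, θ=0.019, ω=0.001
apply F[25]=+0.276 → step 26: x=-0.112, v=-0.047, θ=0.019, ω=-0.004
apply F[26]=+0.260 → step 27: x=-0.113, v=-0.041, θ=0.019, ω=-0.007
apply F[27]=+0.245 → step 28: x=-0.114, v=-0.035, θ=0.018, ω=-0.010
max |θ| = 0.100 ≤ 0.176 over all 29 states.

Answer: never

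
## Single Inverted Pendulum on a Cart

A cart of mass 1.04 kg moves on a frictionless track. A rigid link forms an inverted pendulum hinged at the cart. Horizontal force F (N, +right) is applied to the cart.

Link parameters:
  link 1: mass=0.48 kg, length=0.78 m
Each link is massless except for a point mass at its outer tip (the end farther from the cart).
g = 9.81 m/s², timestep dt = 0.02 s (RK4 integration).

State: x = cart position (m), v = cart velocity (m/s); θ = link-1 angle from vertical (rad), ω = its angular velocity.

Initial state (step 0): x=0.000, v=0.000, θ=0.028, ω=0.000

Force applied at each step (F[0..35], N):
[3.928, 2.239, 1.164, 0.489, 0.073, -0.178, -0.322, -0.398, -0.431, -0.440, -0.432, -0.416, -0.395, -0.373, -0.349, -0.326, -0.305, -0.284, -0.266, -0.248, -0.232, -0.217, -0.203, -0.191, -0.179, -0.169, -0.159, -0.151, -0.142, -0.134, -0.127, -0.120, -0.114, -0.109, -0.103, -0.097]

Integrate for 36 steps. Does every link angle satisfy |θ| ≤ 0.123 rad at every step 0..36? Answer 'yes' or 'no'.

apply F[0]=+3.928 → step 1: x=0.001, v=0.073, θ=0.027, ω=-0.087
apply F[1]=+2.239 → step 2: x=0.003, v=0.114, θ=0.025, ω=-0.132
apply F[2]=+1.164 → step 3: x=0.005, v=0.134, θ=0.022, ω=-0.152
apply F[3]=+0.489 → step 4: x=0.008, v=0.141, θ=0.019, ω=-0.157
apply F[4]=+0.073 → step 5: x=0.011, v=0.141, θ=0.016, ω=-0.152
apply F[5]=-0.178 → step 6: x=0.013, v=0.137, θ=0.013, ω=-0.142
apply F[6]=-0.322 → step 7: x=0.016, v=0.129, θ=0.010, ω=-0.130
apply F[7]=-0.398 → step 8: x=0.019, v=0.121, θ=0.008, ω=-0.117
apply F[8]=-0.431 → step 9: x=0.021, v=0.112, θ=0.006, ω=-0.104
apply F[9]=-0.440 → step 10: x=0.023, v=0.103, θ=0.004, ω=-0.091
apply F[10]=-0.432 → step 11: x=0.025, v=0.095, θ=0.002, ω=-0.080
apply F[11]=-0.416 → step 12: x=0.027, v=0.086, θ=0.000, ω=-0.069
apply F[12]=-0.395 → step 13: x=0.029, v=0.079, θ=-0.001, ω=-0.059
apply F[13]=-0.373 → step 14: x=0.030, v=0.072, θ=-0.002, ω=-0.051
apply F[14]=-0.349 → step 15: x=0.031, v=0.065, θ=-0.003, ω=-0.043
apply F[15]=-0.326 → step 16: x=0.033, v=0.059, θ=-0.004, ω=-0.036
apply F[16]=-0.305 → step 17: x=0.034, v=0.054, θ=-0.004, ω=-0.030
apply F[17]=-0.284 → step 18: x=0.035, v=0.049, θ=-0.005, ω=-0.025
apply F[18]=-0.266 → step 19: x=0.036, v=0.044, θ=-0.005, ω=-0.020
apply F[19]=-0.248 → step 20: x=0.037, v=0.040, θ=-0.006, ω=-0.016
apply F[20]=-0.232 → step 21: x=0.037, v=0.036, θ=-0.006, ω=-0.013
apply F[21]=-0.217 → step 22: x=0.038, v=0.032, θ=-0.006, ω=-0.009
apply F[22]=-0.203 → step 23: x=0.039, v=0.029, θ=-0.006, ω=-0.007
apply F[23]=-0.191 → step 24: x=0.039, v=0.026, θ=-0.006, ω=-0.004
apply F[24]=-0.179 → step 25: x=0.040, v=0.023, θ=-0.007, ω=-0.002
apply F[25]=-0.169 → step 26: x=0.040, v=0.020, θ=-0.007, ω=-0.001
apply F[26]=-0.159 → step 27: x=0.040, v=0.018, θ=-0.007, ω=0.001
apply F[27]=-0.151 → step 28: x=0.041, v=0.016, θ=-0.007, ω=0.002
apply F[28]=-0.142 → step 29: x=0.041, v=0.013, θ=-0.006, ω=0.003
apply F[29]=-0.134 → step 30: x=0.041, v=0.012, θ=-0.006, ω=0.004
apply F[30]=-0.127 → step 31: x=0.042, v=0.010, θ=-0.006, ω=0.005
apply F[31]=-0.120 → step 32: x=0.042, v=0.008, θ=-0.006, ω=0.006
apply F[32]=-0.114 → step 33: x=0.042, v=0.006, θ=-0.006, ω=0.006
apply F[33]=-0.109 → step 34: x=0.042, v=0.005, θ=-0.006, ω=0.007
apply F[34]=-0.103 → step 35: x=0.042, v=0.003, θ=-0.006, ω=0.007
apply F[35]=-0.097 → step 36: x=0.042, v=0.002, θ=-0.006, ω=0.007
Max |angle| over trajectory = 0.028 rad; bound = 0.123 → within bound.

Answer: yes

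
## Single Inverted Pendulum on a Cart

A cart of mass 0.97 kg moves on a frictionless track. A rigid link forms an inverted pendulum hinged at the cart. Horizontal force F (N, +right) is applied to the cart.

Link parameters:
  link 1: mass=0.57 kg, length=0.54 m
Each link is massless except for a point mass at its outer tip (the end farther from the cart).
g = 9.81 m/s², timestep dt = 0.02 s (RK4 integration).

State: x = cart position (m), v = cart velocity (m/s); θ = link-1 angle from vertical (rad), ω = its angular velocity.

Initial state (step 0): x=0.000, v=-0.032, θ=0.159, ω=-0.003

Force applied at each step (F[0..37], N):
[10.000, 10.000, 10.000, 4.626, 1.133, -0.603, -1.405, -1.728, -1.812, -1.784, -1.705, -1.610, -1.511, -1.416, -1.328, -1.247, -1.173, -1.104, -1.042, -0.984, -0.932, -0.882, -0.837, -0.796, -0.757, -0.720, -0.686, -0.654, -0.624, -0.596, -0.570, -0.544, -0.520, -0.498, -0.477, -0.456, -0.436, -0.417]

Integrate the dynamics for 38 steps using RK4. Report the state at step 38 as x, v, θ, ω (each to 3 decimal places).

apply F[0]=+10.000 → step 1: x=0.001, v=0.154, θ=0.156, ω=-0.285
apply F[1]=+10.000 → step 2: x=0.006, v=0.340, θ=0.148, ω=-0.572
apply F[2]=+10.000 → step 3: x=0.015, v=0.529, θ=0.133, ω=-0.866
apply F[3]=+4.626 → step 4: x=0.026, v=0.610, θ=0.115, ω=-0.970
apply F[4]=+1.133 → step 5: x=0.039, v=0.622, θ=0.096, ω=-0.954
apply F[5]=-0.603 → step 6: x=0.051, v=0.600, θ=0.077, ω=-0.882
apply F[6]=-1.405 → step 7: x=0.062, v=0.563, θ=0.061, ω=-0.790
apply F[7]=-1.728 → step 8: x=0.073, v=0.522, θ=0.046, ω=-0.694
apply F[8]=-1.812 → step 9: x=0.083, v=0.480, θ=0.033, ω=-0.603
apply F[9]=-1.784 → step 10: x=0.092, v=0.440, θ=0.022, ω=-0.519
apply F[10]=-1.705 → step 11: x=0.101, v=0.403, θ=0.012, ω=-0.444
apply F[11]=-1.610 → step 12: x=0.109, v=0.369, θ=0.004, ω=-0.378
apply F[12]=-1.511 → step 13: x=0.116, v=0.338, θ=-0.003, ω=-0.321
apply F[13]=-1.416 → step 14: x=0.122, v=0.310, θ=-0.009, ω=-0.270
apply F[14]=-1.328 → step 15: x=0.128, v=0.283, θ=-0.014, ω=-0.226
apply F[15]=-1.247 → step 16: x=0.133, v=0.260, θ=-0.018, ω=-0.188
apply F[16]=-1.173 → step 17: x=0.138, v=0.238, θ=-0.022, ω=-0.155
apply F[17]=-1.104 → step 18: x=0.143, v=0.218, θ=-0.024, ω=-0.126
apply F[18]=-1.042 → step 19: x=0.147, v=0.199, θ=-0.027, ω=-0.101
apply F[19]=-0.984 → step 20: x=0.151, v=0.182, θ=-0.029, ω=-0.079
apply F[20]=-0.932 → step 21: x=0.154, v=0.166, θ=-0.030, ω=-0.061
apply F[21]=-0.882 → step 22: x=0.158, v=0.152, θ=-0.031, ω=-0.045
apply F[22]=-0.837 → step 23: x=0.161, v=0.138, θ=-0.032, ω=-0.031
apply F[23]=-0.796 → step 24: x=0.163, v=0.125, θ=-0.032, ω=-0.019
apply F[24]=-0.757 → step 25: x=0.166, v=0.113, θ=-0.032, ω=-0.009
apply F[25]=-0.720 → step 26: x=0.168, v=0.102, θ=-0.033, ω=0.000
apply F[26]=-0.686 → step 27: x=0.170, v=0.092, θ=-0.032, ω=0.008
apply F[27]=-0.654 → step 28: x=0.171, v=0.082, θ=-0.032, ω=0.014
apply F[28]=-0.624 → step 29: x=0.173, v=0.073, θ=-0.032, ω=0.019
apply F[29]=-0.596 → step 30: x=0.174, v=0.064, θ=-0.032, ω=0.024
apply F[30]=-0.570 → step 31: x=0.176, v=0.056, θ=-0.031, ω=0.027
apply F[31]=-0.544 → step 32: x=0.177, v=0.048, θ=-0.030, ω=0.030
apply F[32]=-0.520 → step 33: x=0.177, v=0.041, θ=-0.030, ω=0.033
apply F[33]=-0.498 → step 34: x=0.178, v=0.034, θ=-0.029, ω=0.035
apply F[34]=-0.477 → step 35: x=0.179, v=0.028, θ=-0.028, ω=0.036
apply F[35]=-0.456 → step 36: x=0.179, v=0.022, θ=-0.028, ω=0.038
apply F[36]=-0.436 → step 37: x=0.180, v=0.016, θ=-0.027, ω=0.038
apply F[37]=-0.417 → step 38: x=0.180, v=0.010, θ=-0.026, ω=0.039

Answer: x=0.180, v=0.010, θ=-0.026, ω=0.039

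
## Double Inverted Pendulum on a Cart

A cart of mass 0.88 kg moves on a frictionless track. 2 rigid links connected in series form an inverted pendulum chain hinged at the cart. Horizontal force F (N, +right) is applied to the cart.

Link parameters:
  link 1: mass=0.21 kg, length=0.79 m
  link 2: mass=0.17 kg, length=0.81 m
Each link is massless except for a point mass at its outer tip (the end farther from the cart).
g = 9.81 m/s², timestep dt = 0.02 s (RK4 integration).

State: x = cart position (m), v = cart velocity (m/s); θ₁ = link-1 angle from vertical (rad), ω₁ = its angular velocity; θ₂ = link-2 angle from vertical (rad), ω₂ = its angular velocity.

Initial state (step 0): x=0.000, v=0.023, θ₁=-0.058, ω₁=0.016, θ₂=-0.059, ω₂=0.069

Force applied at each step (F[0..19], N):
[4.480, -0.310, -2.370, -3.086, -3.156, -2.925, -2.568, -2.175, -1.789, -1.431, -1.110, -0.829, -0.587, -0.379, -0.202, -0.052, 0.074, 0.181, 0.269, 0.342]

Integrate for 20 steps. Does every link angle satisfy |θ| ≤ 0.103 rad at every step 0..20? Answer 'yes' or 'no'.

apply F[0]=+4.480 → step 1: x=0.002, v=0.130, θ₁=-0.059, ω₁=-0.133, θ₂=-0.058, ω₂=0.069
apply F[1]=-0.310 → step 2: x=0.004, v=0.128, θ₁=-0.062, ω₁=-0.146, θ₂=-0.056, ω₂=0.071
apply F[2]=-2.370 → step 3: x=0.006, v=0.079, θ₁=-0.064, ω₁=-0.103, θ₂=-0.055, ω₂=0.074
apply F[3]=-3.086 → step 4: x=0.007, v=0.015, θ₁=-0.066, ω₁=-0.040, θ₂=-0.053, ω₂=0.079
apply F[4]=-3.156 → step 5: x=0.007, v=-0.051, θ₁=-0.066, ω₁=0.025, θ₂=-0.052, ω₂=0.085
apply F[5]=-2.925 → step 6: x=0.005, v=-0.112, θ₁=-0.065, ω₁=0.082, θ₂=-0.050, ω₂=0.092
apply F[6]=-2.568 → step 7: x=0.002, v=-0.165, θ₁=-0.063, ω₁=0.130, θ₂=-0.048, ω₂=0.098
apply F[7]=-2.175 → step 8: x=-0.001, v=-0.209, θ₁=-0.060, ω₁=0.168, θ₂=-0.046, ω₂=0.105
apply F[8]=-1.789 → step 9: x=-0.006, v=-0.245, θ₁=-0.056, ω₁=0.196, θ₂=-0.044, ω₂=0.111
apply F[9]=-1.431 → step 10: x=-0.011, v=-0.273, θ₁=-0.052, ω₁=0.215, θ₂=-0.041, ω₂=0.116
apply F[10]=-1.110 → step 11: x=-0.017, v=-0.294, θ₁=-0.048, ω₁=0.227, θ₂=-0.039, ω₂=0.120
apply F[11]=-0.829 → step 12: x=-0.023, v=-0.309, θ₁=-0.043, ω₁=0.234, θ₂=-0.037, ω₂=0.123
apply F[12]=-0.587 → step 13: x=-0.029, v=-0.319, θ₁=-0.038, ω₁=0.235, θ₂=-0.034, ω₂=0.126
apply F[13]=-0.379 → step 14: x=-0.036, v=-0.324, θ₁=-0.034, ω₁=0.232, θ₂=-0.032, ω₂=0.127
apply F[14]=-0.202 → step 15: x=-0.042, v=-0.326, θ₁=-0.029, ω₁=0.227, θ₂=-0.029, ω₂=0.127
apply F[15]=-0.052 → step 16: x=-0.049, v=-0.325, θ₁=-0.025, ω₁=0.219, θ₂=-0.027, ω₂=0.127
apply F[16]=+0.074 → step 17: x=-0.055, v=-0.322, θ₁=-0.020, ω₁=0.209, θ₂=-0.024, ω₂=0.126
apply F[17]=+0.181 → step 18: x=-0.061, v=-0.316, θ₁=-0.016, ω₁=0.199, θ₂=-0.022, ω₂=0.124
apply F[18]=+0.269 → step 19: x=-0.068, v=-0.309, θ₁=-0.012, ω₁=0.187, θ₂=-0.019, ω₂=0.121
apply F[19]=+0.342 → step 20: x=-0.074, v=-0.300, θ₁=-0.009, ω₁=0.175, θ₂=-0.017, ω₂=0.118
Max |angle| over trajectory = 0.066 rad; bound = 0.103 → within bound.

Answer: yes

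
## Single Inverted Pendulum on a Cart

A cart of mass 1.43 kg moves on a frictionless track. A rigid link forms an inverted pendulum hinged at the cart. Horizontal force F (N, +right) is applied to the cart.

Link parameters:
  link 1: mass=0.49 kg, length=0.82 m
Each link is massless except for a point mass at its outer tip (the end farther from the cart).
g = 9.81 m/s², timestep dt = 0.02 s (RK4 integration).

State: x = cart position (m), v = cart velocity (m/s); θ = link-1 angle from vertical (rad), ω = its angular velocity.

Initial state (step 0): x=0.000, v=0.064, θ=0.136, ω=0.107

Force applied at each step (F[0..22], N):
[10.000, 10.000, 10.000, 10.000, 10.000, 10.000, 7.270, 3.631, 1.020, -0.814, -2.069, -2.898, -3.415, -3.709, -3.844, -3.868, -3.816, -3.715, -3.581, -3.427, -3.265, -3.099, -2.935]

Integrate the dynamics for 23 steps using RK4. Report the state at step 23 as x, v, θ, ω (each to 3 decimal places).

apply F[0]=+10.000 → step 1: x=0.003, v=0.194, θ=0.137, ω=-0.017
apply F[1]=+10.000 → step 2: x=0.008, v=0.324, θ=0.135, ω=-0.142
apply F[2]=+10.000 → step 3: x=0.016, v=0.454, θ=0.131, ω=-0.268
apply F[3]=+10.000 → step 4: x=0.026, v=0.585, θ=0.125, ω=-0.395
apply F[4]=+10.000 → step 5: x=0.039, v=0.716, θ=0.115, ω=-0.525
apply F[5]=+10.000 → step 6: x=0.055, v=0.848, θ=0.104, ω=-0.659
apply F[6]=+7.270 → step 7: x=0.073, v=0.944, θ=0.089, ω=-0.752
apply F[7]=+3.631 → step 8: x=0.092, v=0.989, θ=0.074, ω=-0.788
apply F[8]=+1.020 → step 9: x=0.112, v=0.999, θ=0.058, ω=-0.784
apply F[9]=-0.814 → step 10: x=0.132, v=0.985, θ=0.043, ω=-0.754
apply F[10]=-2.069 → step 11: x=0.151, v=0.953, θ=0.028, ω=-0.708
apply F[11]=-2.898 → step 12: x=0.170, v=0.911, θ=0.015, ω=-0.651
apply F[12]=-3.415 → step 13: x=0.187, v=0.863, θ=0.002, ω=-0.590
apply F[13]=-3.709 → step 14: x=0.204, v=0.811, θ=-0.009, ω=-0.528
apply F[14]=-3.844 → step 15: x=0.220, v=0.759, θ=-0.019, ω=-0.467
apply F[15]=-3.868 → step 16: x=0.234, v=0.706, θ=-0.028, ω=-0.409
apply F[16]=-3.816 → step 17: x=0.248, v=0.655, θ=-0.035, ω=-0.354
apply F[17]=-3.715 → step 18: x=0.261, v=0.605, θ=-0.042, ω=-0.303
apply F[18]=-3.581 → step 19: x=0.272, v=0.558, θ=-0.047, ω=-0.256
apply F[19]=-3.427 → step 20: x=0.283, v=0.514, θ=-0.052, ω=-0.214
apply F[20]=-3.265 → step 21: x=0.293, v=0.472, θ=-0.056, ω=-0.175
apply F[21]=-3.099 → step 22: x=0.302, v=0.432, θ=-0.059, ω=-0.141
apply F[22]=-2.935 → step 23: x=0.310, v=0.395, θ=-0.062, ω=-0.110

Answer: x=0.310, v=0.395, θ=-0.062, ω=-0.110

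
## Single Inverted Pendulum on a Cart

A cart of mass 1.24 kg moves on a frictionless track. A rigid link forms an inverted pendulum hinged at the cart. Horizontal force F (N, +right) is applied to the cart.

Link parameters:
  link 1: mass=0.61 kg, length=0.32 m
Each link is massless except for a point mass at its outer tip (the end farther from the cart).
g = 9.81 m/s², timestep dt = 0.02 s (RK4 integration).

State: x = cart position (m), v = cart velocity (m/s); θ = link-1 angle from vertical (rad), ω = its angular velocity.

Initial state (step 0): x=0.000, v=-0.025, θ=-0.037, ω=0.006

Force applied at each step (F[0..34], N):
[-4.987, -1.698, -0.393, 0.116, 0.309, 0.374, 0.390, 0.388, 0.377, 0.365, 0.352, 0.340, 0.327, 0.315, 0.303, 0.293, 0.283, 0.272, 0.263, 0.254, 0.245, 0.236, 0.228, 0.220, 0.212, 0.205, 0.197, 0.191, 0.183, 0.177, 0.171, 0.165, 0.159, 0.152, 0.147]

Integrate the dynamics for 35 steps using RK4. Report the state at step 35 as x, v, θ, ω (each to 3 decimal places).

apply F[0]=-4.987 → step 1: x=-0.001, v=-0.102, θ=-0.035, ω=0.224
apply F[1]=-1.698 → step 2: x=-0.004, v=-0.126, θ=-0.030, ω=0.280
apply F[2]=-0.393 → step 3: x=-0.006, v=-0.130, θ=-0.024, ω=0.275
apply F[3]=+0.116 → step 4: x=-0.009, v=-0.126, θ=-0.019, ω=0.250
apply F[4]=+0.309 → step 5: x=-0.011, v=-0.119, θ=-0.014, ω=0.219
apply F[5]=+0.374 → step 6: x=-0.013, v=-0.112, θ=-0.010, ω=0.189
apply F[6]=+0.390 → step 7: x=-0.016, v=-0.105, θ=-0.007, ω=0.162
apply F[7]=+0.388 → step 8: x=-0.018, v=-0.098, θ=-0.004, ω=0.138
apply F[8]=+0.377 → step 9: x=-0.020, v=-0.092, θ=-0.001, ω=0.117
apply F[9]=+0.365 → step 10: x=-0.021, v=-0.086, θ=0.001, ω=0.098
apply F[10]=+0.352 → step 11: x=-0.023, v=-0.081, θ=0.003, ω=0.082
apply F[11]=+0.340 → step 12: x=-0.025, v=-0.076, θ=0.004, ω=0.068
apply F[12]=+0.327 → step 13: x=-0.026, v=-0.071, θ=0.006, ω=0.056
apply F[13]=+0.315 → step 14: x=-0.027, v=-0.066, θ=0.007, ω=0.046
apply F[14]=+0.303 → step 15: x=-0.029, v=-0.062, θ=0.007, ω=0.037
apply F[15]=+0.293 → step 16: x=-0.030, v=-0.058, θ=0.008, ω=0.030
apply F[16]=+0.283 → step 17: x=-0.031, v=-0.054, θ=0.009, ω=0.023
apply F[17]=+0.272 → step 18: x=-0.032, v=-0.051, θ=0.009, ω=0.017
apply F[18]=+0.263 → step 19: x=-0.033, v=-0.047, θ=0.009, ω=0.013
apply F[19]=+0.254 → step 20: x=-0.034, v=-0.044, θ=0.010, ω=0.009
apply F[20]=+0.245 → step 21: x=-0.035, v=-0.041, θ=0.010, ω=0.005
apply F[21]=+0.236 → step 22: x=-0.036, v=-0.038, θ=0.010, ω=0.002
apply F[22]=+0.228 → step 23: x=-0.036, v=-0.036, θ=0.010, ω=-0.001
apply F[23]=+0.220 → step 24: x=-0.037, v=-0.033, θ=0.010, ω=-0.003
apply F[24]=+0.212 → step 25: x=-0.038, v=-0.031, θ=0.010, ω=-0.005
apply F[25]=+0.205 → step 26: x=-0.038, v=-0.028, θ=0.010, ω=-0.006
apply F[26]=+0.197 → step 27: x=-0.039, v=-0.026, θ=0.009, ω=-0.007
apply F[27]=+0.191 → step 28: x=-0.039, v=-0.024, θ=0.009, ω=-0.008
apply F[28]=+0.183 → step 29: x=-0.040, v=-0.022, θ=0.009, ω=-0.009
apply F[29]=+0.177 → step 30: x=-0.040, v=-0.020, θ=0.009, ω=-0.010
apply F[30]=+0.171 → step 31: x=-0.041, v=-0.018, θ=0.009, ω=-0.010
apply F[31]=+0.165 → step 32: x=-0.041, v=-0.016, θ=0.009, ω=-0.011
apply F[32]=+0.159 → step 33: x=-0.041, v=-0.014, θ=0.008, ω=-0.011
apply F[33]=+0.152 → step 34: x=-0.041, v=-0.013, θ=0.008, ω=-0.011
apply F[34]=+0.147 → step 35: x=-0.042, v=-0.011, θ=0.008, ω=-0.012

Answer: x=-0.042, v=-0.011, θ=0.008, ω=-0.012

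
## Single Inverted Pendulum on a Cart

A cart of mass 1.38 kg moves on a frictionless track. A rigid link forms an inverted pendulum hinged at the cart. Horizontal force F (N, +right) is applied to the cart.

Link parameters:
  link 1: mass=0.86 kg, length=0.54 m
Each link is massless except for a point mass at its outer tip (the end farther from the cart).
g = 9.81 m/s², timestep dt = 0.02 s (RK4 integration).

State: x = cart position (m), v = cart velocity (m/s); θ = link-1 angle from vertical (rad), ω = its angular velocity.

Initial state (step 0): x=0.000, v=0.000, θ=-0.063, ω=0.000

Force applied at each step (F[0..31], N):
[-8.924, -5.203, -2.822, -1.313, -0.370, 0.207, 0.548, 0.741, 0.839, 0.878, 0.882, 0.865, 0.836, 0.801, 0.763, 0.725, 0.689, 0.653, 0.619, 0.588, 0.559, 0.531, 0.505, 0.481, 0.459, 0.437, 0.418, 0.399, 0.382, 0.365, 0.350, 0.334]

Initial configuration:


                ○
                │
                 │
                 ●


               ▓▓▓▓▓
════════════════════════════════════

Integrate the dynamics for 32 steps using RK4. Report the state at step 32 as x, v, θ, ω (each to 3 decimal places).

apply F[0]=-8.924 → step 1: x=-0.001, v=-0.121, θ=-0.061, ω=0.202
apply F[1]=-5.203 → step 2: x=-0.004, v=-0.190, θ=-0.056, ω=0.307
apply F[2]=-2.822 → step 3: x=-0.008, v=-0.224, θ=-0.049, ω=0.351
apply F[3]=-1.313 → step 4: x=-0.013, v=-0.237, θ=-0.042, ω=0.359
apply F[4]=-0.370 → step 5: x=-0.018, v=-0.238, θ=-0.035, ω=0.347
apply F[5]=+0.207 → step 6: x=-0.023, v=-0.231, θ=-0.029, ω=0.322
apply F[6]=+0.548 → step 7: x=-0.027, v=-0.220, θ=-0.022, ω=0.293
apply F[7]=+0.741 → step 8: x=-0.031, v=-0.207, θ=-0.017, ω=0.261
apply F[8]=+0.839 → step 9: x=-0.035, v=-0.193, θ=-0.012, ω=0.230
apply F[9]=+0.878 → step 10: x=-0.039, v=-0.179, θ=-0.008, ω=0.201
apply F[10]=+0.882 → step 11: x=-0.042, v=-0.166, θ=-0.004, ω=0.174
apply F[11]=+0.865 → step 12: x=-0.046, v=-0.153, θ=-0.001, ω=0.149
apply F[12]=+0.836 → step 13: x=-0.049, v=-0.141, θ=0.002, ω=0.127
apply F[13]=+0.801 → step 14: x=-0.051, v=-0.130, θ=0.004, ω=0.108
apply F[14]=+0.763 → step 15: x=-0.054, v=-0.119, θ=0.006, ω=0.091
apply F[15]=+0.725 → step 16: x=-0.056, v=-0.110, θ=0.008, ω=0.076
apply F[16]=+0.689 → step 17: x=-0.058, v=-0.101, θ=0.010, ω=0.062
apply F[17]=+0.653 → step 18: x=-0.060, v=-0.093, θ=0.011, ω=0.051
apply F[18]=+0.619 → step 19: x=-0.062, v=-0.085, θ=0.012, ω=0.041
apply F[19]=+0.588 → step 20: x=-0.064, v=-0.078, θ=0.012, ω=0.032
apply F[20]=+0.559 → step 21: x=-0.065, v=-0.071, θ=0.013, ω=0.024
apply F[21]=+0.531 → step 22: x=-0.066, v=-0.065, θ=0.013, ω=0.018
apply F[22]=+0.505 → step 23: x=-0.068, v=-0.060, θ=0.014, ω=0.012
apply F[23]=+0.481 → step 24: x=-0.069, v=-0.054, θ=0.014, ω=0.007
apply F[24]=+0.459 → step 25: x=-0.070, v=-0.049, θ=0.014, ω=0.003
apply F[25]=+0.437 → step 26: x=-0.071, v=-0.045, θ=0.014, ω=-0.000
apply F[26]=+0.418 → step 27: x=-0.072, v=-0.040, θ=0.014, ω=-0.003
apply F[27]=+0.399 → step 28: x=-0.072, v=-0.036, θ=0.014, ω=-0.006
apply F[28]=+0.382 → step 29: x=-0.073, v=-0.032, θ=0.014, ω=-0.008
apply F[29]=+0.365 → step 30: x=-0.074, v=-0.029, θ=0.013, ω=-0.010
apply F[30]=+0.350 → step 31: x=-0.074, v=-0.025, θ=0.013, ω=-0.011
apply F[31]=+0.334 → step 32: x=-0.075, v=-0.022, θ=0.013, ω=-0.013

Answer: x=-0.075, v=-0.022, θ=0.013, ω=-0.013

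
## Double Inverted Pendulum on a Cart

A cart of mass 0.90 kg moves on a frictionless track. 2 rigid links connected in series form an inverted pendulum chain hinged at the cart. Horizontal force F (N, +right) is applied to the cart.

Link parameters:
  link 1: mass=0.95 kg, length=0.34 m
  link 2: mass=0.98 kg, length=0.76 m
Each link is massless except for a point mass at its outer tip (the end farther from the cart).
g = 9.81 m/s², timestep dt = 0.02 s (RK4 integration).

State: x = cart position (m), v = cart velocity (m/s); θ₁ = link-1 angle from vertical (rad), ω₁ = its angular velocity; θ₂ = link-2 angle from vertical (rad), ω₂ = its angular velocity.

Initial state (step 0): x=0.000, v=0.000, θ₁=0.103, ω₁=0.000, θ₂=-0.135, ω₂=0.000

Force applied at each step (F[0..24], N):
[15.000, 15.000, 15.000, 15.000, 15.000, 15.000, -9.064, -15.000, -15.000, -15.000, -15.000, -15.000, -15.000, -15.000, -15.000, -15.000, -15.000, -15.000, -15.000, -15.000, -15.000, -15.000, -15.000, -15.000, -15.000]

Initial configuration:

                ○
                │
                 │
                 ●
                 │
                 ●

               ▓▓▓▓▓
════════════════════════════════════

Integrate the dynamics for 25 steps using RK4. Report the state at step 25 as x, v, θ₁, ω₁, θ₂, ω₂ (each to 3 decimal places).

Answer: x=0.090, v=-2.889, θ₁=-2.180, ω₁=-10.306, θ₂=0.004, ω₂=0.709

Derivation:
apply F[0]=+15.000 → step 1: x=0.003, v=0.288, θ₁=0.097, ω₁=-0.638, θ₂=-0.136, ω₂=-0.132
apply F[1]=+15.000 → step 2: x=0.012, v=0.583, θ₁=0.077, ω₁=-1.316, θ₂=-0.140, ω₂=-0.254
apply F[2]=+15.000 → step 3: x=0.026, v=0.891, θ₁=0.043, ω₁=-2.074, θ₂=-0.146, ω₂=-0.356
apply F[3]=+15.000 → step 4: x=0.047, v=1.217, θ₁=-0.006, ω₁=-2.944, θ₂=-0.154, ω₂=-0.426
apply F[4]=+15.000 → step 5: x=0.075, v=1.558, θ₁=-0.075, ω₁=-3.932, θ₂=-0.163, ω₂=-0.458
apply F[5]=+15.000 → step 6: x=0.110, v=1.895, θ₁=-0.164, ω₁=-4.978, θ₂=-0.172, ω₂=-0.462
apply F[6]=-9.064 → step 7: x=0.146, v=1.725, θ₁=-0.260, ω₁=-4.621, θ₂=-0.182, ω₂=-0.455
apply F[7]=-15.000 → step 8: x=0.178, v=1.475, θ₁=-0.347, ω₁=-4.138, θ₂=-0.190, ω₂=-0.414
apply F[8]=-15.000 → step 9: x=0.205, v=1.261, θ₁=-0.427, ω₁=-3.857, θ₂=-0.198, ω₂=-0.338
apply F[9]=-15.000 → step 10: x=0.228, v=1.073, θ₁=-0.502, ω₁=-3.735, θ₂=-0.204, ω₂=-0.233
apply F[10]=-15.000 → step 11: x=0.248, v=0.901, θ₁=-0.577, ω₁=-3.733, θ₂=-0.207, ω₂=-0.105
apply F[11]=-15.000 → step 12: x=0.264, v=0.736, θ₁=-0.652, ω₁=-3.820, θ₂=-0.208, ω₂=0.039
apply F[12]=-15.000 → step 13: x=0.278, v=0.572, θ₁=-0.730, ω₁=-3.973, θ₂=-0.205, ω₂=0.194
apply F[13]=-15.000 → step 14: x=0.287, v=0.405, θ₁=-0.812, ω₁=-4.173, θ₂=-0.200, ω₂=0.353
apply F[14]=-15.000 → step 15: x=0.294, v=0.229, θ₁=-0.897, ω₁=-4.409, θ₂=-0.191, ω₂=0.512
apply F[15]=-15.000 → step 16: x=0.296, v=0.042, θ₁=-0.988, ω₁=-4.673, θ₂=-0.180, ω₂=0.666
apply F[16]=-15.000 → step 17: x=0.295, v=-0.161, θ₁=-1.084, ω₁=-4.964, θ₂=-0.165, ω₂=0.811
apply F[17]=-15.000 → step 18: x=0.290, v=-0.380, θ₁=-1.187, ω₁=-5.283, θ₂=-0.147, ω₂=0.940
apply F[18]=-15.000 → step 19: x=0.280, v=-0.620, θ₁=-1.296, ω₁=-5.637, θ₂=-0.127, ω₂=1.051
apply F[19]=-15.000 → step 20: x=0.265, v=-0.883, θ₁=-1.413, ω₁=-6.040, θ₂=-0.105, ω₂=1.135
apply F[20]=-15.000 → step 21: x=0.244, v=-1.174, θ₁=-1.538, ω₁=-6.515, θ₂=-0.082, ω₂=1.187
apply F[21]=-15.000 → step 22: x=0.218, v=-1.501, θ₁=-1.674, ω₁=-7.094, θ₂=-0.058, ω₂=1.194
apply F[22]=-15.000 → step 23: x=0.184, v=-1.877, θ₁=-1.823, ω₁=-7.836, θ₂=-0.035, ω₂=1.141
apply F[23]=-15.000 → step 24: x=0.142, v=-2.325, θ₁=-1.989, ω₁=-8.841, θ₂=-0.013, ω₂=0.997
apply F[24]=-15.000 → step 25: x=0.090, v=-2.889, θ₁=-2.180, ω₁=-10.306, θ₂=0.004, ω₂=0.709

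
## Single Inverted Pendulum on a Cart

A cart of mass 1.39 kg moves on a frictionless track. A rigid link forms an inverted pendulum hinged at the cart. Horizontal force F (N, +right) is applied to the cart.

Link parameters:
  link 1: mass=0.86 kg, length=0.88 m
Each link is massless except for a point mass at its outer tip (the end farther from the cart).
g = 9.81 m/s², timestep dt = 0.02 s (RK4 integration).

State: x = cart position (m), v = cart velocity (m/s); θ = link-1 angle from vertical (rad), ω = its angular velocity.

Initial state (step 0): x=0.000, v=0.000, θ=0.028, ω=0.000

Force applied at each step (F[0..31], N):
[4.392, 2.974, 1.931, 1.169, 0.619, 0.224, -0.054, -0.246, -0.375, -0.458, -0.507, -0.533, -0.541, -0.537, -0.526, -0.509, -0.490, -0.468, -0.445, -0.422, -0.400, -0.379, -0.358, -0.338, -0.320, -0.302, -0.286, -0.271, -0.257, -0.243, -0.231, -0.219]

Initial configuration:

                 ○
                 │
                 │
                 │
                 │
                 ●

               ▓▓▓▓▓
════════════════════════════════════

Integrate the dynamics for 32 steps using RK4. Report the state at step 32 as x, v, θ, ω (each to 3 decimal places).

Answer: x=0.048, v=0.013, θ=-0.007, ω=0.005

Derivation:
apply F[0]=+4.392 → step 1: x=0.001, v=0.060, θ=0.027, ω=-0.062
apply F[1]=+2.974 → step 2: x=0.002, v=0.099, θ=0.026, ω=-0.101
apply F[2]=+1.931 → step 3: x=0.004, v=0.124, θ=0.024, ω=-0.123
apply F[3]=+1.169 → step 4: x=0.007, v=0.138, θ=0.021, ω=-0.134
apply F[4]=+0.619 → step 5: x=0.010, v=0.145, θ=0.018, ω=-0.137
apply F[5]=+0.224 → step 6: x=0.013, v=0.146, θ=0.016, ω=-0.135
apply F[6]=-0.054 → step 7: x=0.016, v=0.143, θ=0.013, ω=-0.129
apply F[7]=-0.246 → step 8: x=0.018, v=0.139, θ=0.010, ω=-0.121
apply F[8]=-0.375 → step 9: x=0.021, v=0.132, θ=0.008, ω=-0.111
apply F[9]=-0.458 → step 10: x=0.024, v=0.125, θ=0.006, ω=-0.101
apply F[10]=-0.507 → step 11: x=0.026, v=0.117, θ=0.004, ω=-0.091
apply F[11]=-0.533 → step 12: x=0.028, v=0.109, θ=0.002, ω=-0.082
apply F[12]=-0.541 → step 13: x=0.031, v=0.101, θ=0.001, ω=-0.072
apply F[13]=-0.537 → step 14: x=0.032, v=0.093, θ=-0.001, ω=-0.063
apply F[14]=-0.526 → step 15: x=0.034, v=0.086, θ=-0.002, ω=-0.055
apply F[15]=-0.509 → step 16: x=0.036, v=0.078, θ=-0.003, ω=-0.048
apply F[16]=-0.490 → step 17: x=0.037, v=0.072, θ=-0.004, ω=-0.041
apply F[17]=-0.468 → step 18: x=0.039, v=0.066, θ=-0.004, ω=-0.035
apply F[18]=-0.445 → step 19: x=0.040, v=0.060, θ=-0.005, ω=-0.029
apply F[19]=-0.422 → step 20: x=0.041, v=0.054, θ=-0.006, ω=-0.024
apply F[20]=-0.400 → step 21: x=0.042, v=0.049, θ=-0.006, ω=-0.020
apply F[21]=-0.379 → step 22: x=0.043, v=0.045, θ=-0.006, ω=-0.016
apply F[22]=-0.358 → step 23: x=0.044, v=0.040, θ=-0.007, ω=-0.012
apply F[23]=-0.338 → step 24: x=0.045, v=0.036, θ=-0.007, ω=-0.009
apply F[24]=-0.320 → step 25: x=0.045, v=0.032, θ=-0.007, ω=-0.007
apply F[25]=-0.302 → step 26: x=0.046, v=0.029, θ=-0.007, ω=-0.004
apply F[26]=-0.286 → step 27: x=0.047, v=0.026, θ=-0.007, ω=-0.002
apply F[27]=-0.271 → step 28: x=0.047, v=0.023, θ=-0.007, ω=-0.000
apply F[28]=-0.257 → step 29: x=0.048, v=0.020, θ=-0.007, ω=0.001
apply F[29]=-0.243 → step 30: x=0.048, v=0.017, θ=-0.007, ω=0.002
apply F[30]=-0.231 → step 31: x=0.048, v=0.015, θ=-0.007, ω=0.004
apply F[31]=-0.219 → step 32: x=0.048, v=0.013, θ=-0.007, ω=0.005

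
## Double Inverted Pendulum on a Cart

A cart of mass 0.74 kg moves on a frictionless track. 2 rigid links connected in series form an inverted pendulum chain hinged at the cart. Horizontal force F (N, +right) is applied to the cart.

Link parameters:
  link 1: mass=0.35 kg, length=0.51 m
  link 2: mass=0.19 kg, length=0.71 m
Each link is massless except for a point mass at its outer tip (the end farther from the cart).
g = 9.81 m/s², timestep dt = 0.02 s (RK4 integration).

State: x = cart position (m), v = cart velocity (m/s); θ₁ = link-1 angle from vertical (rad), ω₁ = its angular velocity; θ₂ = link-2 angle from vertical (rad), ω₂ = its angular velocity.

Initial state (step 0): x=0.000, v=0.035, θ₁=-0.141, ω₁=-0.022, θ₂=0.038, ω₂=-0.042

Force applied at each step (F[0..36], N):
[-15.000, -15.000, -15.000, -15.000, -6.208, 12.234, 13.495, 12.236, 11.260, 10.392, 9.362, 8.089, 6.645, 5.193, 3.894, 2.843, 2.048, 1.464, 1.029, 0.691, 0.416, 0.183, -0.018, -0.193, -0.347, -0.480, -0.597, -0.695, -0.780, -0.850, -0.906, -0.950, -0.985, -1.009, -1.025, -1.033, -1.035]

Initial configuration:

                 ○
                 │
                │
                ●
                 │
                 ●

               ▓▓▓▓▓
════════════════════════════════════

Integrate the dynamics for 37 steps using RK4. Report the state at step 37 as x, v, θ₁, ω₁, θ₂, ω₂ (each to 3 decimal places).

Answer: x=0.129, v=0.446, θ₁=-0.043, ω₁=-0.119, θ₂=-0.017, ω₂=-0.136

Derivation:
apply F[0]=-15.000 → step 1: x=-0.003, v=-0.346, θ₁=-0.135, ω₁=0.620, θ₂=0.038, ω₂=0.051
apply F[1]=-15.000 → step 2: x=-0.014, v=-0.730, θ₁=-0.116, ω₁=1.279, θ₂=0.040, ω₂=0.133
apply F[2]=-15.000 → step 3: x=-0.032, v=-1.120, θ₁=-0.084, ω₁=1.970, θ₂=0.043, ω₂=0.196
apply F[3]=-15.000 → step 4: x=-0.059, v=-1.518, θ₁=-0.037, ω₁=2.707, θ₂=0.048, ω₂=0.235
apply F[4]=-6.208 → step 5: x=-0.091, v=-1.685, θ₁=0.020, ω₁=3.024, θ₂=0.053, ω₂=0.249
apply F[5]=+12.234 → step 6: x=-0.121, v=-1.360, θ₁=0.074, ω₁=2.404, θ₂=0.058, ω₂=0.251
apply F[6]=+13.495 → step 7: x=-0.145, v=-1.008, θ₁=0.116, ω₁=1.762, θ₂=0.062, ω₂=0.236
apply F[7]=+12.236 → step 8: x=-0.162, v=-0.698, θ₁=0.146, ω₁=1.224, θ₂=0.067, ω₂=0.205
apply F[8]=+11.260 → step 9: x=-0.173, v=-0.419, θ₁=0.166, ω₁=0.765, θ₂=0.071, ω₂=0.162
apply F[9]=+10.392 → step 10: x=-0.179, v=-0.167, θ₁=0.177, ω₁=0.369, θ₂=0.073, ω₂=0.112
apply F[10]=+9.362 → step 11: x=-0.180, v=0.056, θ₁=0.181, ω₁=0.033, θ₂=0.075, ω₂=0.059
apply F[11]=+8.089 → step 12: x=-0.177, v=0.245, θ₁=0.179, ω₁=-0.237, θ₂=0.076, ω₂=0.008
apply F[12]=+6.645 → step 13: x=-0.171, v=0.397, θ₁=0.172, ω₁=-0.440, θ₂=0.075, ω₂=-0.040
apply F[13]=+5.193 → step 14: x=-0.162, v=0.512, θ₁=0.162, ω₁=-0.578, θ₂=0.074, ω₂=-0.082
apply F[14]=+3.894 → step 15: x=-0.150, v=0.594, θ₁=0.150, ω₁=-0.660, θ₂=0.072, ω₂=-0.118
apply F[15]=+2.843 → step 16: x=-0.138, v=0.651, θ₁=0.136, ω₁=-0.699, θ₂=0.069, ω₂=-0.149
apply F[16]=+2.048 → step 17: x=-0.125, v=0.688, θ₁=0.122, ω₁=-0.710, θ₂=0.066, ω₂=-0.174
apply F[17]=+1.464 → step 18: x=-0.111, v=0.711, θ₁=0.108, ω₁=-0.701, θ₂=0.063, ω₂=-0.196
apply F[18]=+1.029 → step 19: x=-0.096, v=0.725, θ₁=0.094, ω₁=-0.681, θ₂=0.058, ω₂=-0.212
apply F[19]=+0.691 → step 20: x=-0.082, v=0.731, θ₁=0.081, ω₁=-0.653, θ₂=0.054, ω₂=-0.225
apply F[20]=+0.416 → step 21: x=-0.067, v=0.732, θ₁=0.068, ω₁=-0.622, θ₂=0.049, ω₂=-0.235
apply F[21]=+0.183 → step 22: x=-0.052, v=0.729, θ₁=0.056, ω₁=-0.588, θ₂=0.045, ω₂=-0.241
apply F[22]=-0.018 → step 23: x=-0.038, v=0.721, θ₁=0.045, ω₁=-0.552, θ₂=0.040, ω₂=-0.244
apply F[23]=-0.193 → step 24: x=-0.024, v=0.710, θ₁=0.034, ω₁=-0.516, θ₂=0.035, ω₂=-0.245
apply F[24]=-0.347 → step 25: x=-0.010, v=0.697, θ₁=0.024, ω₁=-0.479, θ₂=0.030, ω₂=-0.244
apply F[25]=-0.480 → step 26: x=0.004, v=0.681, θ₁=0.015, ω₁=-0.442, θ₂=0.025, ω₂=-0.240
apply F[26]=-0.597 → step 27: x=0.018, v=0.664, θ₁=0.006, ω₁=-0.406, θ₂=0.020, ω₂=-0.235
apply F[27]=-0.695 → step 28: x=0.031, v=0.644, θ₁=-0.001, ω₁=-0.371, θ₂=0.016, ω₂=-0.228
apply F[28]=-0.780 → step 29: x=0.043, v=0.624, θ₁=-0.008, ω₁=-0.337, θ₂=0.011, ω₂=-0.220
apply F[29]=-0.850 → step 30: x=0.056, v=0.603, θ₁=-0.015, ω₁=-0.304, θ₂=0.007, ω₂=-0.212
apply F[30]=-0.906 → step 31: x=0.067, v=0.581, θ₁=-0.021, ω₁=-0.272, θ₂=0.003, ω₂=-0.202
apply F[31]=-0.950 → step 32: x=0.079, v=0.558, θ₁=-0.026, ω₁=-0.242, θ₂=-0.001, ω₂=-0.192
apply F[32]=-0.985 → step 33: x=0.090, v=0.536, θ₁=-0.030, ω₁=-0.214, θ₂=-0.005, ω₂=-0.181
apply F[33]=-1.009 → step 34: x=0.100, v=0.513, θ₁=-0.034, ω₁=-0.188, θ₂=-0.008, ω₂=-0.170
apply F[34]=-1.025 → step 35: x=0.110, v=0.491, θ₁=-0.038, ω₁=-0.163, θ₂=-0.012, ω₂=-0.159
apply F[35]=-1.033 → step 36: x=0.120, v=0.468, θ₁=-0.041, ω₁=-0.140, θ₂=-0.015, ω₂=-0.148
apply F[36]=-1.035 → step 37: x=0.129, v=0.446, θ₁=-0.043, ω₁=-0.119, θ₂=-0.017, ω₂=-0.136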